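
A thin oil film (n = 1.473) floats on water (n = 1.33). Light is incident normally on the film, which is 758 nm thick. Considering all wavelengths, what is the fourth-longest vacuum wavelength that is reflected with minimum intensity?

At the upper boundary (n = 1.0 to n = 1.473) the reflected ray undergoes a half-wave phase shift.
Ray reflecting at the bottom interface goes from n = 1.473 toward n = 1.33: no phase shift.
Net: one phase inversion between the two reflected rays.
So the condition for destructive reflection is 2 n t = m λ.
λ = 2 n t / m. The fourth-longest wavelength is m = 4: λ = 2 × 1.473 × 758 / 4.00 = 558 nm.

558 nm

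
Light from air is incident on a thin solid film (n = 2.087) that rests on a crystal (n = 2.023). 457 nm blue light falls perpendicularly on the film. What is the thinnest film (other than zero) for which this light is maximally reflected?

At the upper boundary (n = 1.0 to n = 2.087) the reflected ray undergoes a half-wave phase shift.
At the lower boundary (n = 2.087 to n = 2.023) the reflected ray undergoes no phase shift.
Net: one phase inversion between the two reflected rays.
For strong reflection here: 2 n t = (m + ½) λ.
Minimum at m = 0: t = λ / (4 n) = 457 / (4 × 2.087) = 54.7 nm.

54.7 nm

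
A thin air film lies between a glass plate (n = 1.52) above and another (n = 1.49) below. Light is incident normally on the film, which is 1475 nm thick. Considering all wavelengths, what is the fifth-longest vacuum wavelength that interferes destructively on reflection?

590 nm

Top surface (1.52 → 1.0): reflection off a lower-index medium gives no phase shift.
Ray reflecting at the bottom interface goes from n = 1.0 toward n = 1.49: a half-wave phase shift.
Net: one phase inversion between the two reflected rays.
With one net inversion, destructive interference in reflection requires 2 n t = m λ.
λ = 2 n t / m. The fifth-longest wavelength is m = 5: λ = 2 × 1.0 × 1475 / 5.00 = 590 nm.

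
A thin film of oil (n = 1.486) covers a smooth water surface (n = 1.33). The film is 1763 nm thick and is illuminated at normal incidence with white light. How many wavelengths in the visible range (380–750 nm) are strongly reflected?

7

Top surface (1.0 → 1.486): reflection off a higher-index medium gives a half-wave phase shift.
At the lower boundary (n = 1.486 to n = 1.33) the reflected ray undergoes no phase shift.
Exactly one π shift → a net half-wave offset.
With one net inversion, constructive interference in reflection requires 2 n t = (m + ½) λ.
λ = 2 n t / (m + ½) = 5240 / (m + ½) nm.
m=6: 806 nm (IR); m=7: 699 nm (visible); m=8: 616 nm (visible); m=9: 552 nm (visible); m=10: 499 nm (visible); m=11: 456 nm (visible); m=12: 419 nm (visible); m=13: 388 nm (visible); m=14: 361 nm (UV).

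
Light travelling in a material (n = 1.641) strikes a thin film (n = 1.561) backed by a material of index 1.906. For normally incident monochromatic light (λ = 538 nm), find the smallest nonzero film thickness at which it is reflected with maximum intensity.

86.2 nm

Ray reflecting at the top interface goes from n = 1.641 toward n = 1.561: no phase shift.
At the lower boundary (n = 1.561 to n = 1.906) the reflected ray undergoes a half-wave phase shift.
Exactly one π shift → a net half-wave offset.
With one net inversion, constructive interference in reflection requires 2 n t = (m + ½) λ.
Minimum at m = 0: t = λ / (4 n) = 538 / (4 × 1.561) = 86.2 nm.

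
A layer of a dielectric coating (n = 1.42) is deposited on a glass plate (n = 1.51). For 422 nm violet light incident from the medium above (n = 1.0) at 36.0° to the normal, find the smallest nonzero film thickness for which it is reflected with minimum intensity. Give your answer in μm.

Ray reflecting at the top interface goes from n = 1.0 toward n = 1.42: a half-wave phase shift.
Bottom surface (1.42 → 1.51): reflection off a higher-index medium gives a half-wave phase shift.
Zero or two π shifts → no net half-wave offset.
With no net inversion, destructive interference in reflection requires 2 n t cos θ_r = (m + ½) λ.
Snell's law: 1.0 sin 36.0° = 1.42 sin θ_r → sin θ_r = 0.414, cos θ_r = 0.910.
Minimum at m = 0: t = λ / (4 n cos θ_r) = 422 / (4 × 1.42 × 0.910) = 81.6 nm.

0.0816 μm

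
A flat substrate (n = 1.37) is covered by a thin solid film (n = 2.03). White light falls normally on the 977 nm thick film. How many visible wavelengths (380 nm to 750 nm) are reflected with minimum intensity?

At the upper boundary (n = 1.0 to n = 2.03) the reflected ray undergoes a half-wave phase shift.
Bottom surface (2.03 → 1.37): reflection off a lower-index medium gives no phase shift.
The two reflections differ by half a wavelength.
With one net inversion, destructive interference in reflection requires 2 n t = m λ.
λ = 2 n t / m = 3967 / m nm.
m=5: 793 nm (IR); m=6: 661 nm (visible); m=7: 567 nm (visible); m=8: 496 nm (visible); m=9: 441 nm (visible); m=10: 397 nm (visible); m=11: 361 nm (UV).

5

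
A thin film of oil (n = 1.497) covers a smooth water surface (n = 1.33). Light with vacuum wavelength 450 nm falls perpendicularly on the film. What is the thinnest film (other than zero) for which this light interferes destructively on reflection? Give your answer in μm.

0.150 μm

Ray reflecting at the top interface goes from n = 1.0 toward n = 1.497: a half-wave phase shift.
At the lower boundary (n = 1.497 to n = 1.33) the reflected ray undergoes no phase shift.
The two reflections differ by half a wavelength.
So the condition for destructive reflection is 2 n t = m λ.
Minimum nonzero at m = 1: t = λ / (2 n) = 450 / (2 × 1.497) = 150 nm.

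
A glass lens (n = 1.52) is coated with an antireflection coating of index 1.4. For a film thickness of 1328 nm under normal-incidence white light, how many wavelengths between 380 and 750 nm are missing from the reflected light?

5

At the upper boundary (n = 1.0 to n = 1.4) the reflected ray undergoes a half-wave phase shift.
Bottom surface (1.4 → 1.52): reflection off a higher-index medium gives a half-wave phase shift.
Net: no relative phase inversion (both shifts match).
For minimum reflection here: 2 n t = (m + ½) λ.
λ = 2 n t / (m + ½) = 3718 / (m + ½) nm.
m=4: 826 nm (IR); m=5: 676 nm (visible); m=6: 572 nm (visible); m=7: 496 nm (visible); m=8: 437 nm (visible); m=9: 391 nm (visible); m=10: 354 nm (UV).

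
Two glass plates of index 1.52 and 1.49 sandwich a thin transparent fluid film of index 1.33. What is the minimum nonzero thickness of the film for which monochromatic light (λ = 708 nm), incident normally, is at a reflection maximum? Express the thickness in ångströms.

1331 Å

Ray reflecting at the top interface goes from n = 1.52 toward n = 1.33: no phase shift.
Bottom surface (1.33 → 1.49): reflection off a higher-index medium gives a half-wave phase shift.
Exactly one π shift → a net half-wave offset.
So the condition for constructive reflection is 2 n t = (m + ½) λ.
Minimum at m = 0: t = λ / (4 n) = 708 / (4 × 1.33) = 133 nm.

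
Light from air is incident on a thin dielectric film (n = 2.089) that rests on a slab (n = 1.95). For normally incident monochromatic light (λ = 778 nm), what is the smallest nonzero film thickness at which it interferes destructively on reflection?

186 nm

Top surface (1.0 → 2.089): reflection off a higher-index medium gives a half-wave phase shift.
Bottom surface (2.089 → 1.95): reflection off a lower-index medium gives no phase shift.
Net: one phase inversion between the two reflected rays.
With one net inversion, destructive interference in reflection requires 2 n t = m λ.
The smallest nonzero thickness corresponds to m = 1: t = m λ / (2 n) = 1.00 × 778 / (2 × 2.089) = 186 nm.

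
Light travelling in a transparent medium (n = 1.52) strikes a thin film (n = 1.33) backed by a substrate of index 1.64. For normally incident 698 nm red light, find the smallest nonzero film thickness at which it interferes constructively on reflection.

131 nm

Ray reflecting at the top interface goes from n = 1.52 toward n = 1.33: no phase shift.
Bottom surface (1.33 → 1.64): reflection off a higher-index medium gives a half-wave phase shift.
Net: one phase inversion between the two reflected rays.
For bright reflection here: 2 n t = (m + ½) λ.
Minimum at m = 0: t = λ / (4 n) = 698 / (4 × 1.33) = 131 nm.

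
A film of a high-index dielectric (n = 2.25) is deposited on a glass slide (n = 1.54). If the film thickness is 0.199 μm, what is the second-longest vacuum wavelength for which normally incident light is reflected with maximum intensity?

597 nm

At the upper boundary (n = 1.0 to n = 2.25) the reflected ray undergoes a half-wave phase shift.
Bottom surface (2.25 → 1.54): reflection off a lower-index medium gives no phase shift.
Exactly one π shift → a net half-wave offset.
With one net inversion, constructive interference in reflection requires 2 n t = (m + ½) λ.
λ = 2 n t / (m + ½). The second-longest wavelength is m = 1: λ = 2 × 2.25 × 199 / 1.50 = 597 nm.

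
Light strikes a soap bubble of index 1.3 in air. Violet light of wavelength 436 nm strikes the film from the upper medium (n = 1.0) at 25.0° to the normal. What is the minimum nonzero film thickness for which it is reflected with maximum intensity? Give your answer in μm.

0.0887 μm

Top surface (1.0 → 1.3): reflection off a higher-index medium gives a half-wave phase shift.
Bottom surface (1.3 → 1.0): reflection off a lower-index medium gives no phase shift.
Exactly one π shift → a net half-wave offset.
With one net inversion, constructive interference in reflection requires 2 n t cos θ_r = (m + ½) λ.
Snell's law: 1.0 sin 25.0° = 1.3 sin θ_r → sin θ_r = 0.325, cos θ_r = 0.946.
Minimum at m = 0: t = λ / (4 n cos θ_r) = 436 / (4 × 1.3 × 0.946) = 88.7 nm.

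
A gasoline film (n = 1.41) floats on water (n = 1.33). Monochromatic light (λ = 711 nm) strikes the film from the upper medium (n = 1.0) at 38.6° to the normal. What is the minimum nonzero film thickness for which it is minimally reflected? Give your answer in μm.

Ray reflecting at the top interface goes from n = 1.0 toward n = 1.41: a half-wave phase shift.
Bottom surface (1.41 → 1.33): reflection off a lower-index medium gives no phase shift.
Net: one phase inversion between the two reflected rays.
For weak reflection here: 2 n t cos θ_r = m λ.
Snell's law: 1.0 sin 38.6° = 1.41 sin θ_r → sin θ_r = 0.442, cos θ_r = 0.897.
Minimum nonzero at m = 1: t = λ / (2 n cos θ_r) = 711 / (2 × 1.41 × 0.897) = 281 nm.

0.281 μm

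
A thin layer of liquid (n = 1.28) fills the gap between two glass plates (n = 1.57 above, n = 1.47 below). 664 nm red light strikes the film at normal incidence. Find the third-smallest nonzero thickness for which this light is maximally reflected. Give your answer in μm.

0.648 μm

Top surface (1.57 → 1.28): reflection off a lower-index medium gives no phase shift.
At the lower boundary (n = 1.28 to n = 1.47) the reflected ray undergoes a half-wave phase shift.
Exactly one π shift → a net half-wave offset.
With one net inversion, constructive interference in reflection requires 2 n t = (m + ½) λ.
The third-smallest nonzero thickness corresponds to m = 2: t = (m + ½) λ / (2 n) = 2.50 × 664 / (2 × 1.28) = 648 nm.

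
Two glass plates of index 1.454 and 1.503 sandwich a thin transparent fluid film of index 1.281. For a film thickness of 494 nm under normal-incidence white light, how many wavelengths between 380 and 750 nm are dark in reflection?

2

Top surface (1.454 → 1.281): reflection off a lower-index medium gives no phase shift.
Bottom surface (1.281 → 1.503): reflection off a higher-index medium gives a half-wave phase shift.
Net: one phase inversion between the two reflected rays.
So the condition for destructive reflection is 2 n t = m λ.
λ = 2 n t / m = 1266 / m nm.
m=1: 1266 nm (IR); m=2: 633 nm (visible); m=3: 422 nm (visible); m=4: 316 nm (UV).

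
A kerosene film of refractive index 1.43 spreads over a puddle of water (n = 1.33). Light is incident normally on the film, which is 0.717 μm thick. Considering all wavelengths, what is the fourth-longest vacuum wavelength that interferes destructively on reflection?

513 nm

Ray reflecting at the top interface goes from n = 1.0 toward n = 1.43: a half-wave phase shift.
At the lower boundary (n = 1.43 to n = 1.33) the reflected ray undergoes no phase shift.
The two reflections differ by half a wavelength.
So the condition for destructive reflection is 2 n t = m λ.
λ = 2 n t / m. The fourth-longest wavelength is m = 4: λ = 2 × 1.43 × 717 / 4.00 = 513 nm.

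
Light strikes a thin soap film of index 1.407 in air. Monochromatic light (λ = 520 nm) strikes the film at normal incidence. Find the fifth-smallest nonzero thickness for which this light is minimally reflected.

Ray reflecting at the top interface goes from n = 1.0 toward n = 1.407: a half-wave phase shift.
Bottom surface (1.407 → 1.0): reflection off a lower-index medium gives no phase shift.
The two reflections differ by half a wavelength.
For weak reflection here: 2 n t = m λ.
The fifth-smallest nonzero thickness corresponds to m = 5: t = m λ / (2 n) = 5.00 × 520 / (2 × 1.407) = 924 nm.

924 nm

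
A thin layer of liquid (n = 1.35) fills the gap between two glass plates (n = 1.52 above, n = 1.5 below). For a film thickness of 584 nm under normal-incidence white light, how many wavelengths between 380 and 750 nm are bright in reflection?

At the upper boundary (n = 1.52 to n = 1.35) the reflected ray undergoes no phase shift.
Bottom surface (1.35 → 1.5): reflection off a higher-index medium gives a half-wave phase shift.
Net: one phase inversion between the two reflected rays.
So the condition for constructive reflection is 2 n t = (m + ½) λ.
λ = 2 n t / (m + ½) = 1577 / (m + ½) nm.
m=1: 1051 nm (IR); m=2: 631 nm (visible); m=3: 451 nm (visible); m=4: 350 nm (UV).

2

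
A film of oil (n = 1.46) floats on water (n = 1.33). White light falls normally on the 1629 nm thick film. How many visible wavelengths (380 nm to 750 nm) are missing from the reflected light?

6

Top surface (1.0 → 1.46): reflection off a higher-index medium gives a half-wave phase shift.
Ray reflecting at the bottom interface goes from n = 1.46 toward n = 1.33: no phase shift.
Net: one phase inversion between the two reflected rays.
For weak reflection here: 2 n t = m λ.
λ = 2 n t / m = 4757 / m nm.
m=6: 793 nm (IR); m=7: 680 nm (visible); m=8: 595 nm (visible); m=9: 529 nm (visible); m=10: 476 nm (visible); m=11: 432 nm (visible); m=12: 396 nm (visible); m=13: 366 nm (UV).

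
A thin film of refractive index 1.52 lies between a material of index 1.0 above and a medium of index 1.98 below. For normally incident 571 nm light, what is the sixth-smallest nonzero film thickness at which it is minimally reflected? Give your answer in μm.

At the upper boundary (n = 1.0 to n = 1.52) the reflected ray undergoes a half-wave phase shift.
At the lower boundary (n = 1.52 to n = 1.98) the reflected ray undergoes a half-wave phase shift.
Zero or two π shifts → no net half-wave offset.
So the condition for destructive reflection is 2 n t = (m + ½) λ.
The sixth-smallest nonzero thickness corresponds to m = 5: t = (m + ½) λ / (2 n) = 5.50 × 571 / (2 × 1.52) = 1033 nm.

1.03 μm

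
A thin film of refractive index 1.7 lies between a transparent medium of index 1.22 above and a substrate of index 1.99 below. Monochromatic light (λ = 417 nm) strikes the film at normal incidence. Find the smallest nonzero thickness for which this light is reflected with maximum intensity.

At the upper boundary (n = 1.22 to n = 1.7) the reflected ray undergoes a half-wave phase shift.
At the lower boundary (n = 1.7 to n = 1.99) the reflected ray undergoes a half-wave phase shift.
The two reflections carry the same phase change, so no net offset.
For strong reflection here: 2 n t = m λ.
The smallest nonzero thickness corresponds to m = 1: t = m λ / (2 n) = 1.00 × 417 / (2 × 1.7) = 123 nm.

123 nm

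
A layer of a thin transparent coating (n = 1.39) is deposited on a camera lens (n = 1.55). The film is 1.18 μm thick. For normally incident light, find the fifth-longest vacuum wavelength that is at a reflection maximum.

656 nm

Top surface (1.0 → 1.39): reflection off a higher-index medium gives a half-wave phase shift.
Ray reflecting at the bottom interface goes from n = 1.39 toward n = 1.55: a half-wave phase shift.
The two reflections carry the same phase change, so no net offset.
So the condition for constructive reflection is 2 n t = m λ.
λ = 2 n t / m. The fifth-longest wavelength is m = 5: λ = 2 × 1.39 × 1180 / 5.00 = 656 nm.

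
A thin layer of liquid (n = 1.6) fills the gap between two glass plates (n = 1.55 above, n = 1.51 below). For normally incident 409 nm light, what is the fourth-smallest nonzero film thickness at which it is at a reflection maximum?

Top surface (1.55 → 1.6): reflection off a higher-index medium gives a half-wave phase shift.
Bottom surface (1.6 → 1.51): reflection off a lower-index medium gives no phase shift.
The two reflections differ by half a wavelength.
So the condition for constructive reflection is 2 n t = (m + ½) λ.
The fourth-smallest nonzero thickness corresponds to m = 3: t = (m + ½) λ / (2 n) = 3.50 × 409 / (2 × 1.6) = 447 nm.

447 nm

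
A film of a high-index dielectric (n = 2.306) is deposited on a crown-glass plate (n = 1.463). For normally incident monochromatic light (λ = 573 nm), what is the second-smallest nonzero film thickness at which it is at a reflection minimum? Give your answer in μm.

Top surface (1.0 → 2.306): reflection off a higher-index medium gives a half-wave phase shift.
Ray reflecting at the bottom interface goes from n = 2.306 toward n = 1.463: no phase shift.
Exactly one π shift → a net half-wave offset.
So the condition for destructive reflection is 2 n t = m λ.
The second-smallest nonzero thickness corresponds to m = 2: t = m λ / (2 n) = 2.00 × 573 / (2 × 2.306) = 248 nm.

0.248 μm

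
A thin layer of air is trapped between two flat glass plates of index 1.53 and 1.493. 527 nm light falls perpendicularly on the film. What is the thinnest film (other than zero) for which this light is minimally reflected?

264 nm

At the upper boundary (n = 1.53 to n = 1.0) the reflected ray undergoes no phase shift.
Ray reflecting at the bottom interface goes from n = 1.0 toward n = 1.493: a half-wave phase shift.
Net: one phase inversion between the two reflected rays.
So the condition for destructive reflection is 2 n t = m λ.
Minimum nonzero at m = 1: t = λ / (2 n) = 527 / (2 × 1.0) = 264 nm.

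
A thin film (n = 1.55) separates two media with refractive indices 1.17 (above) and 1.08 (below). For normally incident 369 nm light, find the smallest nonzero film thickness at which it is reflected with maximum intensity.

59.5 nm

At the upper boundary (n = 1.17 to n = 1.55) the reflected ray undergoes a half-wave phase shift.
Bottom surface (1.55 → 1.08): reflection off a lower-index medium gives no phase shift.
Exactly one π shift → a net half-wave offset.
So the condition for constructive reflection is 2 n t = (m + ½) λ.
Minimum at m = 0: t = λ / (4 n) = 369 / (4 × 1.55) = 59.5 nm.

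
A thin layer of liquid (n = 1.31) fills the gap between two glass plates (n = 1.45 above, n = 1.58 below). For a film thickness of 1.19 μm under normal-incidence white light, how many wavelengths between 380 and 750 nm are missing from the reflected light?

4

Ray reflecting at the top interface goes from n = 1.45 toward n = 1.31: no phase shift.
Bottom surface (1.31 → 1.58): reflection off a higher-index medium gives a half-wave phase shift.
The two reflections differ by half a wavelength.
With one net inversion, destructive interference in reflection requires 2 n t = m λ.
λ = 2 n t / m = 3118 / m nm.
m=4: 779 nm (IR); m=5: 624 nm (visible); m=6: 520 nm (visible); m=7: 445 nm (visible); m=8: 390 nm (visible); m=9: 346 nm (UV).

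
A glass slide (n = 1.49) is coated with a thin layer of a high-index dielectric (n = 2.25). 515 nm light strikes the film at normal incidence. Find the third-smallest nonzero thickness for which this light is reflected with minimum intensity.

At the upper boundary (n = 1.0 to n = 2.25) the reflected ray undergoes a half-wave phase shift.
At the lower boundary (n = 2.25 to n = 1.49) the reflected ray undergoes no phase shift.
Net: one phase inversion between the two reflected rays.
For minimum reflection here: 2 n t = m λ.
The third-smallest nonzero thickness corresponds to m = 3: t = m λ / (2 n) = 3.00 × 515 / (2 × 2.25) = 343 nm.

343 nm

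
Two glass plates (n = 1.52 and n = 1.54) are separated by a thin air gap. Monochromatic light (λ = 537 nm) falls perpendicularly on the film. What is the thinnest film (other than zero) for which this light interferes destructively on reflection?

269 nm

At the upper boundary (n = 1.52 to n = 1.0) the reflected ray undergoes no phase shift.
Bottom surface (1.0 → 1.54): reflection off a higher-index medium gives a half-wave phase shift.
The two reflections differ by half a wavelength.
With one net inversion, destructive interference in reflection requires 2 n t = m λ.
Minimum nonzero at m = 1: t = λ / (2 n) = 537 / (2 × 1.0) = 269 nm.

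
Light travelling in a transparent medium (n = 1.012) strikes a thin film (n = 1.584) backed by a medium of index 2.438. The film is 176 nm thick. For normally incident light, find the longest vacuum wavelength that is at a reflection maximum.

558 nm

At the upper boundary (n = 1.012 to n = 1.584) the reflected ray undergoes a half-wave phase shift.
Ray reflecting at the bottom interface goes from n = 1.584 toward n = 2.438: a half-wave phase shift.
Zero or two π shifts → no net half-wave offset.
So the condition for constructive reflection is 2 n t = m λ.
λ = 2 n t / m. The longest wavelength is m = 1: λ = 2 × 1.584 × 176 / 1.00 = 558 nm.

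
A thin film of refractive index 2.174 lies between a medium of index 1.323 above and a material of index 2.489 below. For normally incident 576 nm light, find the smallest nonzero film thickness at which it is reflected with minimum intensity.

At the upper boundary (n = 1.323 to n = 2.174) the reflected ray undergoes a half-wave phase shift.
At the lower boundary (n = 2.174 to n = 2.489) the reflected ray undergoes a half-wave phase shift.
Zero or two π shifts → no net half-wave offset.
With no net inversion, destructive interference in reflection requires 2 n t = (m + ½) λ.
Minimum at m = 0: t = λ / (4 n) = 576 / (4 × 2.174) = 66.2 nm.

66.2 nm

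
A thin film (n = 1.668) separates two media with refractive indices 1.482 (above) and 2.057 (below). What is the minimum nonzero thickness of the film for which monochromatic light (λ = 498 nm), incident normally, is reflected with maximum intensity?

Ray reflecting at the top interface goes from n = 1.482 toward n = 1.668: a half-wave phase shift.
Bottom surface (1.668 → 2.057): reflection off a higher-index medium gives a half-wave phase shift.
The two reflections carry the same phase change, so no net offset.
With no net inversion, constructive interference in reflection requires 2 n t = m λ.
Minimum nonzero at m = 1: t = λ / (2 n) = 498 / (2 × 1.668) = 149 nm.

149 nm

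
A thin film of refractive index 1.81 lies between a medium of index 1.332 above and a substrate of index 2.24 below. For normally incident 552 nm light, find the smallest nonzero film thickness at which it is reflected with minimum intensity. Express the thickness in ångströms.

Ray reflecting at the top interface goes from n = 1.332 toward n = 1.81: a half-wave phase shift.
Bottom surface (1.81 → 2.24): reflection off a higher-index medium gives a half-wave phase shift.
The two reflections carry the same phase change, so no net offset.
With no net inversion, destructive interference in reflection requires 2 n t = (m + ½) λ.
Minimum at m = 0: t = λ / (4 n) = 552 / (4 × 1.81) = 76.2 nm.

762 Å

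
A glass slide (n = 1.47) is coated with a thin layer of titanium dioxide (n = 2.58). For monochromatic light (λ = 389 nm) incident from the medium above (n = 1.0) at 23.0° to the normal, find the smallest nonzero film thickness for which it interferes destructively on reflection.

76.3 nm

At the upper boundary (n = 1.0 to n = 2.58) the reflected ray undergoes a half-wave phase shift.
Ray reflecting at the bottom interface goes from n = 2.58 toward n = 1.47: no phase shift.
The two reflections differ by half a wavelength.
With one net inversion, destructive interference in reflection requires 2 n t cos θ_r = m λ.
Snell's law: 1.0 sin 23.0° = 2.58 sin θ_r → sin θ_r = 0.151, cos θ_r = 0.988.
Minimum nonzero at m = 1: t = λ / (2 n cos θ_r) = 389 / (2 × 2.58 × 0.988) = 76.3 nm.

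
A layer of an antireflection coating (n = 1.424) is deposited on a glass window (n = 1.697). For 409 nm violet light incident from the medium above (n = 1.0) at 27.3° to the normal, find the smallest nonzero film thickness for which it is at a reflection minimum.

Ray reflecting at the top interface goes from n = 1.0 toward n = 1.424: a half-wave phase shift.
At the lower boundary (n = 1.424 to n = 1.697) the reflected ray undergoes a half-wave phase shift.
Zero or two π shifts → no net half-wave offset.
With no net inversion, destructive interference in reflection requires 2 n t cos θ_r = (m + ½) λ.
Snell's law: 1.0 sin 27.3° = 1.424 sin θ_r → sin θ_r = 0.322, cos θ_r = 0.947.
Minimum at m = 0: t = λ / (4 n cos θ_r) = 409 / (4 × 1.424 × 0.947) = 75.8 nm.

75.8 nm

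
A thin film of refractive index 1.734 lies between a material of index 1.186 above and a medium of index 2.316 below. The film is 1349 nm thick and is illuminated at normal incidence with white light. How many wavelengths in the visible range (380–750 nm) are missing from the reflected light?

6

At the upper boundary (n = 1.186 to n = 1.734) the reflected ray undergoes a half-wave phase shift.
Ray reflecting at the bottom interface goes from n = 1.734 toward n = 2.316: a half-wave phase shift.
The two reflections carry the same phase change, so no net offset.
For weak reflection here: 2 n t = (m + ½) λ.
λ = 2 n t / (m + ½) = 4678 / (m + ½) nm.
m=5: 851 nm (IR); m=6: 720 nm (visible); m=7: 624 nm (visible); m=8: 550 nm (visible); m=9: 492 nm (visible); m=10: 446 nm (visible); m=11: 407 nm (visible); m=12: 374 nm (UV).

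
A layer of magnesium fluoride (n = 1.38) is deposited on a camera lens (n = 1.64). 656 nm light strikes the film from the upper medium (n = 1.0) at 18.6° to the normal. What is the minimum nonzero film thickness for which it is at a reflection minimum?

At the upper boundary (n = 1.0 to n = 1.38) the reflected ray undergoes a half-wave phase shift.
Bottom surface (1.38 → 1.64): reflection off a higher-index medium gives a half-wave phase shift.
The two reflections carry the same phase change, so no net offset.
So the condition for destructive reflection is 2 n t cos θ_r = (m + ½) λ.
Snell's law: 1.0 sin 18.6° = 1.38 sin θ_r → sin θ_r = 0.231, cos θ_r = 0.973.
Minimum at m = 0: t = λ / (4 n cos θ_r) = 656 / (4 × 1.38 × 0.973) = 122 nm.

122 nm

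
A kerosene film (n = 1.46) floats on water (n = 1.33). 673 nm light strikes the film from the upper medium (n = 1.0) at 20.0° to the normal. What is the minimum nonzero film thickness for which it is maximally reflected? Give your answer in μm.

0.119 μm

Top surface (1.0 → 1.46): reflection off a higher-index medium gives a half-wave phase shift.
Ray reflecting at the bottom interface goes from n = 1.46 toward n = 1.33: no phase shift.
Net: one phase inversion between the two reflected rays.
So the condition for constructive reflection is 2 n t cos θ_r = (m + ½) λ.
Snell's law: 1.0 sin 20.0° = 1.46 sin θ_r → sin θ_r = 0.234, cos θ_r = 0.972.
Minimum at m = 0: t = λ / (4 n cos θ_r) = 673 / (4 × 1.46 × 0.972) = 119 nm.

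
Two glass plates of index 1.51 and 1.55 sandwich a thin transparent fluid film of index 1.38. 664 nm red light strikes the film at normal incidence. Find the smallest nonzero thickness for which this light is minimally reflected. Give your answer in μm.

Top surface (1.51 → 1.38): reflection off a lower-index medium gives no phase shift.
At the lower boundary (n = 1.38 to n = 1.55) the reflected ray undergoes a half-wave phase shift.
Net: one phase inversion between the two reflected rays.
With one net inversion, destructive interference in reflection requires 2 n t = m λ.
The smallest nonzero thickness corresponds to m = 1: t = m λ / (2 n) = 1.00 × 664 / (2 × 1.38) = 241 nm.

0.241 μm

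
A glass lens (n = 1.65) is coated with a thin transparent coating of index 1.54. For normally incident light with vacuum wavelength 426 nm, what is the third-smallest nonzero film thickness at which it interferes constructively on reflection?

415 nm

Top surface (1.0 → 1.54): reflection off a higher-index medium gives a half-wave phase shift.
Bottom surface (1.54 → 1.65): reflection off a higher-index medium gives a half-wave phase shift.
The two reflections carry the same phase change, so no net offset.
For strong reflection here: 2 n t = m λ.
The third-smallest nonzero thickness corresponds to m = 3: t = m λ / (2 n) = 3.00 × 426 / (2 × 1.54) = 415 nm.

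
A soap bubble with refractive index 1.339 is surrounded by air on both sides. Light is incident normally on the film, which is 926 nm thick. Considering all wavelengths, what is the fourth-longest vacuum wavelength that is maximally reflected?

709 nm

Ray reflecting at the top interface goes from n = 1.0 toward n = 1.339: a half-wave phase shift.
Bottom surface (1.339 → 1.0): reflection off a lower-index medium gives no phase shift.
The two reflections differ by half a wavelength.
So the condition for constructive reflection is 2 n t = (m + ½) λ.
λ = 2 n t / (m + ½). The fourth-longest wavelength is m = 3: λ = 2 × 1.339 × 926 / 3.50 = 709 nm.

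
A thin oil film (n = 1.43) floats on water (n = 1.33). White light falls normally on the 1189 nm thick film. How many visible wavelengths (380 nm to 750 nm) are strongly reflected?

Top surface (1.0 → 1.43): reflection off a higher-index medium gives a half-wave phase shift.
Bottom surface (1.43 → 1.33): reflection off a lower-index medium gives no phase shift.
Net: one phase inversion between the two reflected rays.
For maximum reflection here: 2 n t = (m + ½) λ.
λ = 2 n t / (m + ½) = 3401 / (m + ½) nm.
m=4: 756 nm (IR); m=5: 618 nm (visible); m=6: 523 nm (visible); m=7: 453 nm (visible); m=8: 400 nm (visible); m=9: 358 nm (UV).

4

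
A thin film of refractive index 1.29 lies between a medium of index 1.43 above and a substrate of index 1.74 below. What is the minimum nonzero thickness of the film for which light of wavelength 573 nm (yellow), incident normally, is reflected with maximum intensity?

At the upper boundary (n = 1.43 to n = 1.29) the reflected ray undergoes no phase shift.
Ray reflecting at the bottom interface goes from n = 1.29 toward n = 1.74: a half-wave phase shift.
The two reflections differ by half a wavelength.
So the condition for constructive reflection is 2 n t = (m + ½) λ.
Minimum at m = 0: t = λ / (4 n) = 573 / (4 × 1.29) = 111 nm.

111 nm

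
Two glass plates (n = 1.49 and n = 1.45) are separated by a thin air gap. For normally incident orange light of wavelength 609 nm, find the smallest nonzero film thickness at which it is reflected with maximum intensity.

At the upper boundary (n = 1.49 to n = 1.0) the reflected ray undergoes no phase shift.
Ray reflecting at the bottom interface goes from n = 1.0 toward n = 1.45: a half-wave phase shift.
Net: one phase inversion between the two reflected rays.
With one net inversion, constructive interference in reflection requires 2 n t = (m + ½) λ.
Minimum at m = 0: t = λ / (4 n) = 609 / (4 × 1.0) = 152 nm.

152 nm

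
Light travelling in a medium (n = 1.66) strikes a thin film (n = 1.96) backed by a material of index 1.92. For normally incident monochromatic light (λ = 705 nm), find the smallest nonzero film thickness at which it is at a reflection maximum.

89.9 nm

Top surface (1.66 → 1.96): reflection off a higher-index medium gives a half-wave phase shift.
At the lower boundary (n = 1.96 to n = 1.92) the reflected ray undergoes no phase shift.
The two reflections differ by half a wavelength.
For maximum reflection here: 2 n t = (m + ½) λ.
Minimum at m = 0: t = λ / (4 n) = 705 / (4 × 1.96) = 89.9 nm.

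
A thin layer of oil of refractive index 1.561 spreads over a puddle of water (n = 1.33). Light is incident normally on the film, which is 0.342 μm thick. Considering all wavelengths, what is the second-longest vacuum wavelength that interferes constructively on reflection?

Top surface (1.0 → 1.561): reflection off a higher-index medium gives a half-wave phase shift.
Bottom surface (1.561 → 1.33): reflection off a lower-index medium gives no phase shift.
The two reflections differ by half a wavelength.
For strong reflection here: 2 n t = (m + ½) λ.
λ = 2 n t / (m + ½). The second-longest wavelength is m = 1: λ = 2 × 1.561 × 342 / 1.50 = 712 nm.

712 nm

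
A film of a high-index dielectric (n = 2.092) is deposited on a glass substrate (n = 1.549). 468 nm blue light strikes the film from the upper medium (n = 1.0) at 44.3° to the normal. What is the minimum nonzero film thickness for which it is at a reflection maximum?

Ray reflecting at the top interface goes from n = 1.0 toward n = 2.092: a half-wave phase shift.
Bottom surface (2.092 → 1.549): reflection off a lower-index medium gives no phase shift.
The two reflections differ by half a wavelength.
So the condition for constructive reflection is 2 n t cos θ_r = (m + ½) λ.
Snell's law: 1.0 sin 44.3° = 2.092 sin θ_r → sin θ_r = 0.334, cos θ_r = 0.943.
Minimum at m = 0: t = λ / (4 n cos θ_r) = 468 / (4 × 2.092 × 0.943) = 59.3 nm.

59.3 nm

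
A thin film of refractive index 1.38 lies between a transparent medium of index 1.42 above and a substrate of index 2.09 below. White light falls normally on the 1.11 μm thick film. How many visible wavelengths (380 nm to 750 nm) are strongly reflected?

4

At the upper boundary (n = 1.42 to n = 1.38) the reflected ray undergoes no phase shift.
At the lower boundary (n = 1.38 to n = 2.09) the reflected ray undergoes a half-wave phase shift.
Exactly one π shift → a net half-wave offset.
So the condition for constructive reflection is 2 n t = (m + ½) λ.
λ = 2 n t / (m + ½) = 3064 / (m + ½) nm.
m=3: 875 nm (IR); m=4: 681 nm (visible); m=5: 557 nm (visible); m=6: 471 nm (visible); m=7: 408 nm (visible); m=8: 360 nm (UV).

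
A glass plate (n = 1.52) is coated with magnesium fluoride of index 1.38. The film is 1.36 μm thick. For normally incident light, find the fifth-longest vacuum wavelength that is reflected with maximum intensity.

Top surface (1.0 → 1.38): reflection off a higher-index medium gives a half-wave phase shift.
At the lower boundary (n = 1.38 to n = 1.52) the reflected ray undergoes a half-wave phase shift.
Net: no relative phase inversion (both shifts match).
For strong reflection here: 2 n t = m λ.
λ = 2 n t / m. The fifth-longest wavelength is m = 5: λ = 2 × 1.38 × 1360 / 5.00 = 751 nm.

751 nm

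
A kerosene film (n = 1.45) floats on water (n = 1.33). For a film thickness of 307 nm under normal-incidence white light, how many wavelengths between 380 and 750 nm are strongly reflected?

1

Top surface (1.0 → 1.45): reflection off a higher-index medium gives a half-wave phase shift.
At the lower boundary (n = 1.45 to n = 1.33) the reflected ray undergoes no phase shift.
The two reflections differ by half a wavelength.
For bright reflection here: 2 n t = (m + ½) λ.
λ = 2 n t / (m + ½) = 890 / (m + ½) nm.
m=0: 1781 nm (IR); m=1: 594 nm (visible); m=2: 356 nm (UV).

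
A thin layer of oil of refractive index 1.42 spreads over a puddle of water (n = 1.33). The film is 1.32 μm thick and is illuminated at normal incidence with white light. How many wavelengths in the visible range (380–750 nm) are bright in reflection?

5

At the upper boundary (n = 1.0 to n = 1.42) the reflected ray undergoes a half-wave phase shift.
Ray reflecting at the bottom interface goes from n = 1.42 toward n = 1.33: no phase shift.
Exactly one π shift → a net half-wave offset.
For bright reflection here: 2 n t = (m + ½) λ.
λ = 2 n t / (m + ½) = 3749 / (m + ½) nm.
m=4: 833 nm (IR); m=5: 682 nm (visible); m=6: 577 nm (visible); m=7: 500 nm (visible); m=8: 441 nm (visible); m=9: 395 nm (visible); m=10: 357 nm (UV).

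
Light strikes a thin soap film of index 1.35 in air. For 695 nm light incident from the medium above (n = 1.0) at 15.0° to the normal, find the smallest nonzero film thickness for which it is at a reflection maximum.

Ray reflecting at the top interface goes from n = 1.0 toward n = 1.35: a half-wave phase shift.
At the lower boundary (n = 1.35 to n = 1.0) the reflected ray undergoes no phase shift.
The two reflections differ by half a wavelength.
With one net inversion, constructive interference in reflection requires 2 n t cos θ_r = (m + ½) λ.
Snell's law: 1.0 sin 15.0° = 1.35 sin θ_r → sin θ_r = 0.192, cos θ_r = 0.981.
Minimum at m = 0: t = λ / (4 n cos θ_r) = 695 / (4 × 1.35 × 0.981) = 131 nm.

131 nm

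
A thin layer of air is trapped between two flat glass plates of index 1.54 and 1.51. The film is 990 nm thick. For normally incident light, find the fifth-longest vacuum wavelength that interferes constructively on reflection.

440 nm

At the upper boundary (n = 1.54 to n = 1.0) the reflected ray undergoes no phase shift.
Bottom surface (1.0 → 1.51): reflection off a higher-index medium gives a half-wave phase shift.
The two reflections differ by half a wavelength.
So the condition for constructive reflection is 2 n t = (m + ½) λ.
λ = 2 n t / (m + ½). The fifth-longest wavelength is m = 4: λ = 2 × 1.0 × 990 / 4.50 = 440 nm.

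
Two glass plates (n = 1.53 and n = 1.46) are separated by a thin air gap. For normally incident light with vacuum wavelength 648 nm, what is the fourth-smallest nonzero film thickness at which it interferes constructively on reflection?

1134 nm

At the upper boundary (n = 1.53 to n = 1.0) the reflected ray undergoes no phase shift.
Ray reflecting at the bottom interface goes from n = 1.0 toward n = 1.46: a half-wave phase shift.
Exactly one π shift → a net half-wave offset.
With one net inversion, constructive interference in reflection requires 2 n t = (m + ½) λ.
The fourth-smallest nonzero thickness corresponds to m = 3: t = (m + ½) λ / (2 n) = 3.50 × 648 / (2 × 1.0) = 1134 nm.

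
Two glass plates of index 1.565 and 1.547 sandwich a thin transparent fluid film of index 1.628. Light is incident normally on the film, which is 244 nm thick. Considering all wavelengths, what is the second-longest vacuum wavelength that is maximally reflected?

At the upper boundary (n = 1.565 to n = 1.628) the reflected ray undergoes a half-wave phase shift.
Ray reflecting at the bottom interface goes from n = 1.628 toward n = 1.547: no phase shift.
Net: one phase inversion between the two reflected rays.
With one net inversion, constructive interference in reflection requires 2 n t = (m + ½) λ.
λ = 2 n t / (m + ½). The second-longest wavelength is m = 1: λ = 2 × 1.628 × 244 / 1.50 = 530 nm.

530 nm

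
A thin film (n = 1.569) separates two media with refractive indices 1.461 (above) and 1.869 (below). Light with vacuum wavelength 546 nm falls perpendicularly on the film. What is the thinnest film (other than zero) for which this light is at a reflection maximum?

Top surface (1.461 → 1.569): reflection off a higher-index medium gives a half-wave phase shift.
Bottom surface (1.569 → 1.869): reflection off a higher-index medium gives a half-wave phase shift.
Net: no relative phase inversion (both shifts match).
For maximum reflection here: 2 n t = m λ.
Minimum nonzero at m = 1: t = λ / (2 n) = 546 / (2 × 1.569) = 174 nm.

174 nm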